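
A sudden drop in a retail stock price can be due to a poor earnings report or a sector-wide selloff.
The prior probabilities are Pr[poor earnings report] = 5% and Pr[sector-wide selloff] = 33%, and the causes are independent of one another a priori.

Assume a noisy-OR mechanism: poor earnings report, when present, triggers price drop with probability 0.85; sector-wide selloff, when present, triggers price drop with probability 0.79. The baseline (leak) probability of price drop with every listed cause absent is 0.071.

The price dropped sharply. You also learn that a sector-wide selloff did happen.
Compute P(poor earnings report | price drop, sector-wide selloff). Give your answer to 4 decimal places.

P(poor earnings report | price drop, sector-wide selloff) ≈ 0.0597

Under noisy-OR, P(price drop | causes) = 1 − (1−0.071)·∏(1−qᵢ) over the active causes.
Weight on poor earnings report=true, given the evidence: 0.970737×0.05 = 0.048537
Normalizer over all consistent configurations: 0.80491×0.95 + 0.970737×0.05 = 0.813201
P(poor earnings report | price drop, sector-wide selloff) = 0.048537/0.813201 ≈ 0.0597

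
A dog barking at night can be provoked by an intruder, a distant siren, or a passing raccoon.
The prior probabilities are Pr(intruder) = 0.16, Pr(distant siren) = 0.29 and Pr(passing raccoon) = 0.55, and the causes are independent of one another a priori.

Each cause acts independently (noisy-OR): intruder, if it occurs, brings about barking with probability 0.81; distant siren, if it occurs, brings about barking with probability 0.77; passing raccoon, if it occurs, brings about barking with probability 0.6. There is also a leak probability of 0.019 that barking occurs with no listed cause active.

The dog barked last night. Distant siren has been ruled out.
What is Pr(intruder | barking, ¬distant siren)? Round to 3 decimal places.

Pr(intruder | barking, ¬distant siren) ≈ 0.327

Under noisy-OR, P(barking | causes) = 1 − (1−0.019)·∏(1−qᵢ) over the active causes.
Sum P(barking|·) weighted by the priors over the 4 (intruder, passing raccoon) configurations:
  P(barking | ¬distant siren) = 0.019×0.84×0.45 + 0.6076×0.84×0.55 + 0.81361×0.16×0.45 + 0.925444×0.16×0.55
        = 0.007182 + 0.280711 + 0.058580 + 0.081439 = 0.427912
Configurations with intruder contribute 0.140019, so
  P(intruder | barking, ¬distant siren) = 0.140019 / 0.427912 ≈ 0.327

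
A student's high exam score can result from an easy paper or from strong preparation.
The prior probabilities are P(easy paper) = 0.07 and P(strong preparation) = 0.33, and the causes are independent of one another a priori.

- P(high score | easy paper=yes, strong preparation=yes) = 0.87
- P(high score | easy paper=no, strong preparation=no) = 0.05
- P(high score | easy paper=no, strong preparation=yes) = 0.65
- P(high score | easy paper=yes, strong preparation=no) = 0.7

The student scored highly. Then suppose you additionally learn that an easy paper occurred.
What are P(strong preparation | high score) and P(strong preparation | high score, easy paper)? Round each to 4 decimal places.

Sum P(high score|·) weighted by the priors over the 4 (easy paper, strong preparation) configurations:
  P(high score) = 0.05×0.93×0.67 + 0.65×0.93×0.33 + 0.7×0.07×0.67 + 0.87×0.07×0.33
        = 0.031155 + 0.199485 + 0.032830 + 0.020097 = 0.283567
Configurations with strong preparation contribute 0.219582, so
  P(strong preparation | high score) = 0.219582 / 0.283567 ≈ 0.7744

Now condition on the additional information:
Numerator (weight on configurations with strong preparation): 0.87×0.33 = 0.287100
The normalizing constant is 0.7×0.67 + 0.87×0.33 = 0.756100
Posterior = 0.287100 / 0.756100 ≈ 0.3797

P(strong preparation | high score) ≈ 0.7744; P(strong preparation | high score, easy paper) ≈ 0.3797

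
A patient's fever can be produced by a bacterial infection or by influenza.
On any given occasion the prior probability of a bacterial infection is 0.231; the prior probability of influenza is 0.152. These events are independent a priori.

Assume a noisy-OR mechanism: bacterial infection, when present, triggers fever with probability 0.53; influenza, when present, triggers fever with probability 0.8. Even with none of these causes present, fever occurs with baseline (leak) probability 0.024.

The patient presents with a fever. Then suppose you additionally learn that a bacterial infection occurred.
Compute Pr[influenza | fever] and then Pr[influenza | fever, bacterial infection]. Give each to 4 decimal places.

Pr[influenza | fever] ≈ 0.5086; Pr[influenza | fever, bacterial infection] ≈ 0.2312

Under noisy-OR, P(fever | causes) = 1 − (1−0.024)·∏(1−qᵢ) over the active causes.
For the numerator, keep only influenza=true terms: 0.094071 + 0.031891 = 0.125962
The normalizing constant is 0.024·0.769·0.848 + 0.8048·0.769·0.152 + 0.54128·0.231·0.848 + 0.908256·0.231·0.152 = 0.247643
Posterior = 0.125962 / 0.247643 ≈ 0.5086

With the extra evidence:
P(fever | bacterial infection) = 0.54128*0.848 + 0.908256*0.152 = 0.459005 + 0.138055 = 0.597060
The influenza-present share is 0.908256*0.152 = 0.138055.
P(influenza | fever, bacterial infection) = 0.138055 / 0.597060 ≈ 0.2312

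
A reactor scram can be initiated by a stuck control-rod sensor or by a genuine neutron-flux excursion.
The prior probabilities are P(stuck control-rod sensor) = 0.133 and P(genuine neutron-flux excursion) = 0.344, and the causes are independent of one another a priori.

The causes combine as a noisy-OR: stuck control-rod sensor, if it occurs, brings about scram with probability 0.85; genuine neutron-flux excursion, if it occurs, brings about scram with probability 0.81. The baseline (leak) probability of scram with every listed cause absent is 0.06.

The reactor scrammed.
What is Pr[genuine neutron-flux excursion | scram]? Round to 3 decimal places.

Pr[genuine neutron-flux excursion | scram] ≈ 0.726

Under noisy-OR, P(scram | causes) = 1 − (1−0.06)·∏(1−qᵢ) over the active causes.
For the numerator, keep only genuine neutron-flux excursion=true terms: 0.244981 + 0.044526 = 0.289507
The normalizing constant is 0.06·0.867·0.656 + 0.8214·0.867·0.344 + 0.859·0.133·0.656 + 0.97321·0.133·0.344 = 0.398578
P(genuine neutron-flux excursion | scram) = 0.289507/0.398578 ≈ 0.726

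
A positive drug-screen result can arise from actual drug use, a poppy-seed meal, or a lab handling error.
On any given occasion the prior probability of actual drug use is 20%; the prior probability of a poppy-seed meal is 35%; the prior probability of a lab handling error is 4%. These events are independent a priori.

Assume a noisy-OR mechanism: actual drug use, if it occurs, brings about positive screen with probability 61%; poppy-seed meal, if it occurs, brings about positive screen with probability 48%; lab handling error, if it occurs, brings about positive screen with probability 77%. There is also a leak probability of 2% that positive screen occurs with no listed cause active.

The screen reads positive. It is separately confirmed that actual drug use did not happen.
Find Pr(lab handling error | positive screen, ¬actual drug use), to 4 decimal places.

Pr(lab handling error | positive screen, ¬actual drug use) ≈ 0.1549

Under noisy-OR, P(positive screen | causes) = 1 − (1−0.02)·∏(1−qᵢ) over the active causes.
P(positive screen | ¬actual drug use) = 0.02·0.65·0.96 + 0.7746·0.65·0.04 + 0.4904·0.35·0.96 + 0.882792·0.35·0.04 = 0.012480 + 0.020140 + 0.164774 + 0.012359 = 0.209753
Of this, 0.032499 comes from 0.020140 + 0.012359 (the lab handling error=true cases).
Hence the posterior is 0.032499/0.209753 ≈ 0.1549.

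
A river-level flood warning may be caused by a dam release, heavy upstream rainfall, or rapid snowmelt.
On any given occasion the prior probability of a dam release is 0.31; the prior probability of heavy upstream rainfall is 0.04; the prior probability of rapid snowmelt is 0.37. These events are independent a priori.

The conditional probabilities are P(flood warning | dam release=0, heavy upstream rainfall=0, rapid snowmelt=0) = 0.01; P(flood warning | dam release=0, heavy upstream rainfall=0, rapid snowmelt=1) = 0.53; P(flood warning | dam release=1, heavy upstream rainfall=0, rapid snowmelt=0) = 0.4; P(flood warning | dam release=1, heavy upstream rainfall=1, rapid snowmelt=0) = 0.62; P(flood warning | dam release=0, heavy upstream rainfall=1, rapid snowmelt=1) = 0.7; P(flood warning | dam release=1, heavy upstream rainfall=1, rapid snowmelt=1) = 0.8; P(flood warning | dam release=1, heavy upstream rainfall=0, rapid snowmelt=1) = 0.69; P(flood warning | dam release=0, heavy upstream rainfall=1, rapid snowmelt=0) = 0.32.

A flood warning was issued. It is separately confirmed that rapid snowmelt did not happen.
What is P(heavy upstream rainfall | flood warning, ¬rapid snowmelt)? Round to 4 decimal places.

P(heavy upstream rainfall | flood warning, ¬rapid snowmelt) ≈ 0.1162

P(flood warning | ¬rapid snowmelt) = 0.01*0.69*0.96 + 0.32*0.69*0.04 + 0.4*0.31*0.96 + 0.62*0.31*0.04 = 0.006624 + 0.008832 + 0.119040 + 0.007688 = 0.142184
Of this, 0.016520 comes from 0.008832 + 0.007688 (the heavy upstream rainfall=true cases).
Hence the posterior is 0.016520/0.142184 ≈ 0.1162.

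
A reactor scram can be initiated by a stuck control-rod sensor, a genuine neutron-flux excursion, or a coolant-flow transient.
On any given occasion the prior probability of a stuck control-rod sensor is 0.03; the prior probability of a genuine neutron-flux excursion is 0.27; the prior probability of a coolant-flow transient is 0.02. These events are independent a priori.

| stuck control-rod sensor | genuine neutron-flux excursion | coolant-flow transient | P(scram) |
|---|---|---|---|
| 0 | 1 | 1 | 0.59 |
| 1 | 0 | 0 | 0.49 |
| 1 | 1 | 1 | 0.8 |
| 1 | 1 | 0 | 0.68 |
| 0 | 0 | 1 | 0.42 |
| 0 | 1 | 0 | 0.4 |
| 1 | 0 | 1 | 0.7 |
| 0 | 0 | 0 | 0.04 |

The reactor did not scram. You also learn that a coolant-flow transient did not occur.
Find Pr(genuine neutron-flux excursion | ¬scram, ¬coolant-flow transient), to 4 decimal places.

Pr(genuine neutron-flux excursion | ¬scram, ¬coolant-flow transient) ≈ 0.1878

For the numerator, keep only genuine neutron-flux excursion=true terms: 0.157140 + 0.002592 = 0.159732
Normalizer over all consistent configurations: 0.96*0.97*0.73 + 0.6*0.97*0.27 + 0.51*0.03*0.73 + 0.32*0.03*0.27 = 0.850677
P(genuine neutron-flux excursion | ¬scram, ¬coolant-flow transient) = 0.159732/0.850677 ≈ 0.1878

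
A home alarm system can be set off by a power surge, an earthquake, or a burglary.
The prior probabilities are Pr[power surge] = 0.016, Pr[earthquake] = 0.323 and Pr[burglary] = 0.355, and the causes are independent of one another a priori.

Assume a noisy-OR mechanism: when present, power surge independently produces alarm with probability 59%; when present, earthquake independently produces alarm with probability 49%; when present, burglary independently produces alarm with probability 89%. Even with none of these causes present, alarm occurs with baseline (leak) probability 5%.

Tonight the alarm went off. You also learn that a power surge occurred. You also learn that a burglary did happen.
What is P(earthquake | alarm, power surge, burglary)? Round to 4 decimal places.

Under noisy-OR, P(alarm | causes) = 1 − (1−0.05)·∏(1−qᵢ) over the active causes.
For the numerator, keep only earthquake=true terms: 0.978149·0.323 = 0.315942
Normalizer over all consistent configurations: 0.957155·0.677 + 0.978149·0.323 = 0.963936
Posterior = 0.315942 / 0.963936 ≈ 0.3278

P(earthquake | alarm, power surge, burglary) ≈ 0.3278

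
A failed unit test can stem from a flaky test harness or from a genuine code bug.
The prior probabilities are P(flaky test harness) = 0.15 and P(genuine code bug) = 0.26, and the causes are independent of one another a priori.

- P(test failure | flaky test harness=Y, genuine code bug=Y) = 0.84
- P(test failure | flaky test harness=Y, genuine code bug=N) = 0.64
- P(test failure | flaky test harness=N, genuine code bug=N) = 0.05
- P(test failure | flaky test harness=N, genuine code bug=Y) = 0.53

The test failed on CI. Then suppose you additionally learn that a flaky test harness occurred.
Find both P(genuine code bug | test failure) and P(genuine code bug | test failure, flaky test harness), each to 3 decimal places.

P(genuine code bug | test failure) ≈ 0.594; P(genuine code bug | test failure, flaky test harness) ≈ 0.316

Weight on genuine code bug=true, given the evidence: 0.117130 + 0.032760 = 0.149890
Denominator P(test failure): 0.05*0.85*0.74 + 0.53*0.85*0.26 + 0.64*0.15*0.74 + 0.84*0.15*0.26 = 0.252380
P(genuine code bug | test failure) = 0.149890/0.252380 ≈ 0.594

Now also conditioning on flaky test harness=true:
Enumerate both values of genuine code bug and weight by the priors:
  P(test failure | flaky test harness) = 0.64·0.74 + 0.84·0.26
        = 0.473600 + 0.218400 = 0.692000
The terms with genuine code bug present sum to 0.218400, so
  P(genuine code bug | test failure, flaky test harness) = 0.218400 / 0.692000 ≈ 0.316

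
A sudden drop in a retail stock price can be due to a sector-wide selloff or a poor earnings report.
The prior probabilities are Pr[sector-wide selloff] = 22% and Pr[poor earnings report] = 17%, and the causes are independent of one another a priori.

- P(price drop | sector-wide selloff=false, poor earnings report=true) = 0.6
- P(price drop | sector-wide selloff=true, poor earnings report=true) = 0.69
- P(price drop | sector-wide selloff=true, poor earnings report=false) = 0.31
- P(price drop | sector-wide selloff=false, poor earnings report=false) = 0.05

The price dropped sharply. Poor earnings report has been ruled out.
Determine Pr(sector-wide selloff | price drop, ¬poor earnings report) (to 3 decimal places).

Pr(sector-wide selloff | price drop, ¬poor earnings report) ≈ 0.636

Weight on sector-wide selloff=true, given the evidence: 0.31·0.22 = 0.068200
The normalizing constant is 0.05·0.78 + 0.31·0.22 = 0.107200
P(sector-wide selloff | price drop, ¬poor earnings report) = 0.068200/0.107200 ≈ 0.636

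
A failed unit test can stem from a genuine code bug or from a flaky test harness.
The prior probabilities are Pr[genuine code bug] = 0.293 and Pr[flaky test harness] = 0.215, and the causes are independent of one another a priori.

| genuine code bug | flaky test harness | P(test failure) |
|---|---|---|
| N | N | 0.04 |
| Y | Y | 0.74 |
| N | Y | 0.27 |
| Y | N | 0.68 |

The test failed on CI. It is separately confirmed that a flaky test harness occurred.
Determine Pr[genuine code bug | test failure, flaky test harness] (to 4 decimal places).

Pr[genuine code bug | test failure, flaky test harness] ≈ 0.5318

Weight on genuine code bug=true, given the evidence: 0.74*0.293 = 0.216820
Denominator P(test failure | flaky test harness): 0.27*0.707 + 0.74*0.293 = 0.407710
P(genuine code bug | test failure, flaky test harness) = 0.216820/0.407710 ≈ 0.5318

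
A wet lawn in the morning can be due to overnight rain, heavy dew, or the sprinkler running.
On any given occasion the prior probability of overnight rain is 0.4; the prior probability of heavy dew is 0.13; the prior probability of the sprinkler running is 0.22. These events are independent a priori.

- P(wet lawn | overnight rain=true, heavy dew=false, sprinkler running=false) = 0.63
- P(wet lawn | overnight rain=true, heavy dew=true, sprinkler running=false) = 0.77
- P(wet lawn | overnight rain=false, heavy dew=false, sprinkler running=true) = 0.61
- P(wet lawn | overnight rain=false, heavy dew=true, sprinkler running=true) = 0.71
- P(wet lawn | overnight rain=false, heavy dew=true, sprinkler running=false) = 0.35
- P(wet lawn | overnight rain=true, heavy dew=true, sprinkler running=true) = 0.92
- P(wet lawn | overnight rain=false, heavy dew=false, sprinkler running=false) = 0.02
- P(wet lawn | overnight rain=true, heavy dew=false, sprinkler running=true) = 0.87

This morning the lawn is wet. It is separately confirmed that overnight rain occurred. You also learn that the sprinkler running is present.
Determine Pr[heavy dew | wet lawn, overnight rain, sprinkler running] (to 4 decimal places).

P(wet lawn | overnight rain, sprinkler running) = 0.87*0.87 + 0.92*0.13 = 0.756900 + 0.119600 = 0.876500
The heavy dew-present share is 0.92*0.13 = 0.119600.
Hence the posterior is 0.119600/0.876500 ≈ 0.1365.

Pr[heavy dew | wet lawn, overnight rain, sprinkler running] ≈ 0.1365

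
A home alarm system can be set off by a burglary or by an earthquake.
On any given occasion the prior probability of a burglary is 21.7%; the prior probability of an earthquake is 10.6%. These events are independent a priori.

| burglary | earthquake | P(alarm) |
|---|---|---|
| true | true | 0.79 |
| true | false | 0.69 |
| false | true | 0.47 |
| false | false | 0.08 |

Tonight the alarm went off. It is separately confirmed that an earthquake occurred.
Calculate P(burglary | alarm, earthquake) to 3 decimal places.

Enumerate both values of burglary and weight by the priors:
  P(alarm | earthquake) = 0.47×0.783 + 0.79×0.217
        = 0.368010 + 0.171430 = 0.539440
The terms with burglary present sum to 0.171430, so
  P(burglary | alarm, earthquake) = 0.171430 / 0.539440 ≈ 0.318

P(burglary | alarm, earthquake) ≈ 0.318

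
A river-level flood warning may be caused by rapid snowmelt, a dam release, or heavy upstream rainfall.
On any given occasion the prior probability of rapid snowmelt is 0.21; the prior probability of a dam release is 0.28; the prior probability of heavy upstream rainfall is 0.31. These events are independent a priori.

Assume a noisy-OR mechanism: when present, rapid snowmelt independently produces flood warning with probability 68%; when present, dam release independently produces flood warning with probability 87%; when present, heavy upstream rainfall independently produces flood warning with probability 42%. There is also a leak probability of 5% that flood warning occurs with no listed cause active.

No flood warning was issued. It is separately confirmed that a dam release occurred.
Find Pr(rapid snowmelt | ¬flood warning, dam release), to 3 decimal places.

Under noisy-OR, P(flood warning | causes) = 1 − (1−0.05)·∏(1−qᵢ) over the active causes.
P(¬flood warning | dam release) = 0.1235·0.79·0.69 + 0.07163·0.79·0.31 + 0.03952·0.21·0.69 + 0.022922·0.21·0.31 = 0.067320 + 0.017542 + 0.005726 + 0.001492 = 0.092080
Restricting to configurations with rapid snowmelt present: 0.005726 + 0.001492 = 0.007218.
So P(rapid snowmelt | ¬flood warning, dam release) = 0.007218/0.092080 ≈ 0.078.

Pr(rapid snowmelt | ¬flood warning, dam release) ≈ 0.078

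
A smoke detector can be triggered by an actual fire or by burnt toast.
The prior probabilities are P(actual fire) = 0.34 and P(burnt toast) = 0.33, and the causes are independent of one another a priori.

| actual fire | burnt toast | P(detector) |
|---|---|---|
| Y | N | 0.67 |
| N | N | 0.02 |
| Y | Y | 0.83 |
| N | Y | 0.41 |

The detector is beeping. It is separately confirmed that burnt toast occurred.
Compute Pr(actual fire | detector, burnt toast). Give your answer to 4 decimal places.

Pr(actual fire | detector, burnt toast) ≈ 0.5105

P(detector | burnt toast) = 0.41*0.66 + 0.83*0.34 = 0.270600 + 0.282200 = 0.552800
The actual fire-present share is 0.83*0.34 = 0.282200.
So P(actual fire | detector, burnt toast) = 0.282200/0.552800 ≈ 0.5105.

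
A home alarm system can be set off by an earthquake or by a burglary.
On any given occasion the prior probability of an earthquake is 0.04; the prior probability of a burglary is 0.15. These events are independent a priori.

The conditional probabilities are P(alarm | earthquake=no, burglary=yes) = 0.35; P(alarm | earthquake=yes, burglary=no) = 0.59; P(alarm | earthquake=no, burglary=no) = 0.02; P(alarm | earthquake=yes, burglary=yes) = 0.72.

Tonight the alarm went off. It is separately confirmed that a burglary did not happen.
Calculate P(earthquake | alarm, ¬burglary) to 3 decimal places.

P(earthquake | alarm, ¬burglary) ≈ 0.551

Weight on earthquake=true, given the evidence: 0.59·0.04 = 0.023600
Normalizer over all consistent configurations: 0.02·0.96 + 0.59·0.04 = 0.042800
Posterior = 0.023600 / 0.042800 ≈ 0.551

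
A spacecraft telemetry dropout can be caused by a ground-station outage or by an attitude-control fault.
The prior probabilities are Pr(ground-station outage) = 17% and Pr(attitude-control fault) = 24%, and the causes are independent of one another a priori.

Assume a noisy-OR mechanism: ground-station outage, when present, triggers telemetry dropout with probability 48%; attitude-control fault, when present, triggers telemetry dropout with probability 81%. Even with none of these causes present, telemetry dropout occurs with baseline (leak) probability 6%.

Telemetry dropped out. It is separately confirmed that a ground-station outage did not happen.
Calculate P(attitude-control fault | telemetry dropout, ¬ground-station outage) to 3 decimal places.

P(attitude-control fault | telemetry dropout, ¬ground-station outage) ≈ 0.812

Under noisy-OR, P(telemetry dropout | causes) = 1 − (1−0.06)·∏(1−qᵢ) over the active causes.
Enumerate both values of attitude-control fault and weight by the priors:
  P(telemetry dropout | ¬ground-station outage) = 0.06×0.76 + 0.8214×0.24
        = 0.045600 + 0.197136 = 0.242736
Keeping only the attitude-control fault-present terms gives 0.197136, so
  P(attitude-control fault | telemetry dropout, ¬ground-station outage) = 0.197136 / 0.242736 ≈ 0.812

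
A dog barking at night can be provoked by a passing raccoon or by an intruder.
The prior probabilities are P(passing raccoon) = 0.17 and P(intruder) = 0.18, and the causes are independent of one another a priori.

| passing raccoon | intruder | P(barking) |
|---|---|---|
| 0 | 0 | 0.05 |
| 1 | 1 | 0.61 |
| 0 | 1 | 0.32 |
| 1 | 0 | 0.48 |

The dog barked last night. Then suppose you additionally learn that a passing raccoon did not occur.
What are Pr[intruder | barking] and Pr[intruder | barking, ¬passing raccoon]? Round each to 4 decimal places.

Pr[intruder | barking] ≈ 0.3971; Pr[intruder | barking, ¬passing raccoon] ≈ 0.5842

By total probability over the 4 (passing raccoon, intruder) configurations:
  P(barking) = 0.05×0.83×0.82 + 0.32×0.83×0.18 + 0.48×0.17×0.82 + 0.61×0.17×0.18
        = 0.034030 + 0.047808 + 0.066912 + 0.018666 = 0.167416
Configurations with intruder contribute 0.066474, so
  P(intruder | barking) = 0.066474 / 0.167416 ≈ 0.3971

Now also conditioning on passing raccoon≠true:
Numerator (weight on configurations with intruder): 0.32×0.18 = 0.057600
Denominator P(barking | ¬passing raccoon): 0.05×0.82 + 0.32×0.18 = 0.098600
P(intruder | barking, ¬passing raccoon) = 0.057600/0.098600 ≈ 0.5842
With passing raccoon excluded, intruder must carry more of the explanatory weight for the barking.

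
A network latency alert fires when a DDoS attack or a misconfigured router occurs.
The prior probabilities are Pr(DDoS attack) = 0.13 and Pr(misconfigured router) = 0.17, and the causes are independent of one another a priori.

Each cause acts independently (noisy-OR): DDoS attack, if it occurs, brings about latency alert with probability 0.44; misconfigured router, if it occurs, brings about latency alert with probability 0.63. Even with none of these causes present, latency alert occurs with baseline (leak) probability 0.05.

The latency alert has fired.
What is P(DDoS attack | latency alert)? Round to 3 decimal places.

Under noisy-OR, P(latency alert | causes) = 1 − (1−0.05)·∏(1−qᵢ) over the active causes.
P(latency alert) = 0.05*0.87*0.83 + 0.6485*0.87*0.17 + 0.468*0.13*0.83 + 0.80316*0.13*0.17 = 0.036105 + 0.095913 + 0.050497 + 0.017750 = 0.200265
Of this, 0.068247 comes from 0.050497 + 0.017750 (the DDoS attack=true cases).
So P(DDoS attack | latency alert) = 0.068247/0.200265 ≈ 0.341.

P(DDoS attack | latency alert) ≈ 0.341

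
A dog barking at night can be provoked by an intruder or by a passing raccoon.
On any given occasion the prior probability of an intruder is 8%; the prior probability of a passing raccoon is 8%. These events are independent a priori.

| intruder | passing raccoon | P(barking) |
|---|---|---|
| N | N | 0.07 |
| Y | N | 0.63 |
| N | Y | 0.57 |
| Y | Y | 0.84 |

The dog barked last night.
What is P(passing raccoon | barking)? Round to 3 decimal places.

Enumerate the 4 (intruder, passing raccoon) configurations and weight by the priors:
  P(barking) = 0.07·0.92·0.92 + 0.57·0.92·0.08 + 0.63·0.08·0.92 + 0.84·0.08·0.08
        = 0.059248 + 0.041952 + 0.046368 + 0.005376 = 0.152944
The terms with passing raccoon present sum to 0.047328, so
  P(passing raccoon | barking) = 0.047328 / 0.152944 ≈ 0.309

P(passing raccoon | barking) ≈ 0.309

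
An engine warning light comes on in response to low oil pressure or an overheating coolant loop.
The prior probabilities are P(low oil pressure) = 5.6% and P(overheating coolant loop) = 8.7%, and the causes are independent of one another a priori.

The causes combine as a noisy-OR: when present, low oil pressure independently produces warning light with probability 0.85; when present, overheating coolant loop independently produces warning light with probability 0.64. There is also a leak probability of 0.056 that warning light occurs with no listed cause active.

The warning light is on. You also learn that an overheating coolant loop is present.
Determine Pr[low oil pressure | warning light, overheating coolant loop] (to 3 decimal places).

Under noisy-OR, P(warning light | causes) = 1 − (1−0.056)·∏(1−qᵢ) over the active causes.
Numerator (weight on configurations with low oil pressure): 0.949024*0.056 = 0.053145
The normalizing constant is 0.66016*0.944 + 0.949024*0.056 = 0.676336
P(low oil pressure | warning light, overheating coolant loop) = 0.053145/0.676336 ≈ 0.079

Pr[low oil pressure | warning light, overheating coolant loop] ≈ 0.079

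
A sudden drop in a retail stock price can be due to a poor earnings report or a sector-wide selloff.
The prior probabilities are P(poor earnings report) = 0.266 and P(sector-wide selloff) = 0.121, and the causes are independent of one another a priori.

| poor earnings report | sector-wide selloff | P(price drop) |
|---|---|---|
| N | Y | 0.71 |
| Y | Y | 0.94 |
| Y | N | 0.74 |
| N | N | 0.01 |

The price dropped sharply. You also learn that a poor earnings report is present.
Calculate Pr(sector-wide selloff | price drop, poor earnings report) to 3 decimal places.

Pr(sector-wide selloff | price drop, poor earnings report) ≈ 0.149

P(price drop | poor earnings report) = 0.74·0.879 + 0.94·0.121 = 0.650460 + 0.113740 = 0.764200
Restricting to configurations with sector-wide selloff present: 0.94·0.121 = 0.113740.
P(sector-wide selloff | price drop, poor earnings report) = 0.113740 / 0.764200 ≈ 0.149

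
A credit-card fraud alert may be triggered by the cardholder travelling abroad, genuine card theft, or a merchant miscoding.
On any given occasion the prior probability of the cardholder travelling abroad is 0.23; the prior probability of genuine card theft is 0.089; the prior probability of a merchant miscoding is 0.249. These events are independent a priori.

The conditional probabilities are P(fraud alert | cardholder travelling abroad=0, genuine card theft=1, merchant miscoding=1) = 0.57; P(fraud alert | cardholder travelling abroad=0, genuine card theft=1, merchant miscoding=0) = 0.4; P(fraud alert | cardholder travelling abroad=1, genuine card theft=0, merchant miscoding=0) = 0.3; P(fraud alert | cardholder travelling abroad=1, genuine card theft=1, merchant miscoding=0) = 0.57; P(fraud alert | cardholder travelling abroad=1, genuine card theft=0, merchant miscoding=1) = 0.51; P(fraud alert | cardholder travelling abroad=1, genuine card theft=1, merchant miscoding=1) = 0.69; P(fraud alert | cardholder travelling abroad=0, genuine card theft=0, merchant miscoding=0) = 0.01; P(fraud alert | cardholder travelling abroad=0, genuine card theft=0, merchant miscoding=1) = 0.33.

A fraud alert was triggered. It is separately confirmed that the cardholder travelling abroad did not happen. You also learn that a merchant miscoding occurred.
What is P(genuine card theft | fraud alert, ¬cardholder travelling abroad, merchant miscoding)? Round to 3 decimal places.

P(fraud alert | ¬cardholder travelling abroad, merchant miscoding) = 0.33·0.911 + 0.57·0.089 = 0.300630 + 0.050730 = 0.351360
The genuine card theft-present share is 0.57·0.089 = 0.050730.
P(genuine card theft | fraud alert, ¬cardholder travelling abroad, merchant miscoding) = 0.050730 / 0.351360 ≈ 0.144

P(genuine card theft | fraud alert, ¬cardholder travelling abroad, merchant miscoding) ≈ 0.144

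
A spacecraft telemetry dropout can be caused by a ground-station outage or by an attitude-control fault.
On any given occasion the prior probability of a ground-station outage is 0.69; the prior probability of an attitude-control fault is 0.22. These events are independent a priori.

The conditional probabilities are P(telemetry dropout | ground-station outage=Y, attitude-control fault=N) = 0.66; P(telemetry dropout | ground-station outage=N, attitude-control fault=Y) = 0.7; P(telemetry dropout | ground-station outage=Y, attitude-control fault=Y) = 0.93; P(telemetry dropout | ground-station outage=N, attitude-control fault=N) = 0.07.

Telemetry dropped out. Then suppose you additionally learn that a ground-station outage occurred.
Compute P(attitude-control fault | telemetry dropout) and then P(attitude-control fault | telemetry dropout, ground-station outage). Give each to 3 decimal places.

Enumerate the 4 (ground-station outage, attitude-control fault) configurations and weight by the priors:
  P(telemetry dropout) = 0.07*0.31*0.78 + 0.7*0.31*0.22 + 0.66*0.69*0.78 + 0.93*0.69*0.22
        = 0.016926 + 0.047740 + 0.355212 + 0.141174 = 0.561052
The terms with attitude-control fault present sum to 0.188914, so
  P(attitude-control fault | telemetry dropout) = 0.188914 / 0.561052 ≈ 0.337

Now condition on the additional information:
P(telemetry dropout | ground-station outage) = 0.66×0.78 + 0.93×0.22 = 0.514800 + 0.204600 = 0.719400
The attitude-control fault-present share is 0.93×0.22 = 0.204600.
P(attitude-control fault | telemetry dropout, ground-station outage) = 0.204600 / 0.719400 ≈ 0.284
This is intercausal reasoning (explaining away): once ground-station outage accounts for the telemetry dropout, attitude-control fault becomes less likely.

P(attitude-control fault | telemetry dropout) ≈ 0.337; P(attitude-control fault | telemetry dropout, ground-station outage) ≈ 0.284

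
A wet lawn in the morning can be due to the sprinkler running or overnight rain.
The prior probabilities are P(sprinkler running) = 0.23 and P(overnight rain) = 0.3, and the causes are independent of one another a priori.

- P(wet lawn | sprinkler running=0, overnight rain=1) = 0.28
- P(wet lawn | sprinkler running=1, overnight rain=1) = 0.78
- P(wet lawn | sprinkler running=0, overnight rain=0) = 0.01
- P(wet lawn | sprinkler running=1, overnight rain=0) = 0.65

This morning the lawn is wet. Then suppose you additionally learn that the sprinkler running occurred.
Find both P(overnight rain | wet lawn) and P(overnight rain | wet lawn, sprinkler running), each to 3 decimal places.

P(wet lawn) = 0.01·0.77·0.7 + 0.28·0.77·0.3 + 0.65·0.23·0.7 + 0.78·0.23·0.3 = 0.005390 + 0.064680 + 0.104650 + 0.053820 = 0.228540
The overnight rain-present share is 0.064680 + 0.053820 = 0.118500.
P(overnight rain | wet lawn) = 0.118500 / 0.228540 ≈ 0.519

Now also conditioning on sprinkler running=true:
Sum P(wet lawn|·) weighted by the priors over both values of overnight rain:
  P(wet lawn | sprinkler running) = 0.65·0.7 + 0.78·0.3
        = 0.455000 + 0.234000 = 0.689000
Configurations with overnight rain contribute 0.234000, so
  P(overnight rain | wet lawn, sprinkler running) = 0.234000 / 0.689000 ≈ 0.340

P(overnight rain | wet lawn) ≈ 0.519; P(overnight rain | wet lawn, sprinkler running) ≈ 0.340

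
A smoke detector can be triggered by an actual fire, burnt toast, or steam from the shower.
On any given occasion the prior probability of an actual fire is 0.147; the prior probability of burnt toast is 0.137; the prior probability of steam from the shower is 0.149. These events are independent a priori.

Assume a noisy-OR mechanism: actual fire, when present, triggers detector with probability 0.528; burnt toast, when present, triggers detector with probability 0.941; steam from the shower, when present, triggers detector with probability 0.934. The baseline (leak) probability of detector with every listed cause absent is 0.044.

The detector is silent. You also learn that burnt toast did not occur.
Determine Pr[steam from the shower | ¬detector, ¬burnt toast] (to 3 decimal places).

Pr[steam from the shower | ¬detector, ¬burnt toast] ≈ 0.011

Under noisy-OR, P(detector | causes) = 1 − (1−0.044)·∏(1−qᵢ) over the active causes.
Sum P(¬detector|·) weighted by the priors over the 4 (actual fire, steam from the shower) configurations:
  P(¬detector | ¬burnt toast) = 0.956*0.853*0.851 + 0.063096*0.853*0.149 + 0.451232*0.147*0.851 + 0.029781*0.147*0.149
        = 0.693963 + 0.008019 + 0.056448 + 0.000652 = 0.759082
Configurations with steam from the shower contribute 0.008671, so
  P(steam from the shower | ¬detector, ¬burnt toast) = 0.008671 / 0.759082 ≈ 0.011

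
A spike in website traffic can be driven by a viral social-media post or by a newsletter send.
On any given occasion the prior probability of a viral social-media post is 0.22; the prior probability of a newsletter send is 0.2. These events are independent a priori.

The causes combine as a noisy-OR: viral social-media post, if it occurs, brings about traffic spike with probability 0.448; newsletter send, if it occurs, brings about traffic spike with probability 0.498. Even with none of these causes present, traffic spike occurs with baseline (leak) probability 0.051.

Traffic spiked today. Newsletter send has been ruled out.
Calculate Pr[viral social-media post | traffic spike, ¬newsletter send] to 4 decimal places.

Pr[viral social-media post | traffic spike, ¬newsletter send] ≈ 0.7248

Under noisy-OR, P(traffic spike | causes) = 1 − (1−0.051)·∏(1−qᵢ) over the active causes.
P(traffic spike | ¬newsletter send) = 0.051·0.78 + 0.476152·0.22 = 0.039780 + 0.104753 = 0.144533
The viral social-media post-present share is 0.476152·0.22 = 0.104753.
So P(viral social-media post | traffic spike, ¬newsletter send) = 0.104753/0.144533 ≈ 0.7248.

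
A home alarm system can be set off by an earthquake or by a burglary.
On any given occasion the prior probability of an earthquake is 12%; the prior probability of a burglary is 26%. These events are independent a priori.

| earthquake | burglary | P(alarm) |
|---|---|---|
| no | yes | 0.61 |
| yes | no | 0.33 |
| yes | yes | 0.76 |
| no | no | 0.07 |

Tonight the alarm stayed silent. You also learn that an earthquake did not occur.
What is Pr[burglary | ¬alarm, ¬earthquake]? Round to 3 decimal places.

For the numerator, keep only burglary=true terms: 0.39·0.26 = 0.101400
The normalizing constant is 0.93·0.74 + 0.39·0.26 = 0.789600
Posterior = 0.101400 / 0.789600 ≈ 0.128

Pr[burglary | ¬alarm, ¬earthquake] ≈ 0.128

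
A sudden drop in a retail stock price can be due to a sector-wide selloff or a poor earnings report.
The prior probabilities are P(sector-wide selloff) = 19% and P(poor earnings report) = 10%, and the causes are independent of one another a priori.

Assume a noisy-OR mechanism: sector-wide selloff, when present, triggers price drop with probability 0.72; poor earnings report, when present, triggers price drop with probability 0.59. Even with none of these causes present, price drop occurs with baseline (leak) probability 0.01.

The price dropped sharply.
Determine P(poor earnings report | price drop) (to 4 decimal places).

P(poor earnings report | price drop) ≈ 0.3317

Under noisy-OR, P(price drop | causes) = 1 − (1−0.01)·∏(1−qᵢ) over the active causes.
P(price drop) = 0.01×0.81×0.9 + 0.5941×0.81×0.1 + 0.7228×0.19×0.9 + 0.886348×0.19×0.1 = 0.007290 + 0.048122 + 0.123599 + 0.016841 = 0.195852
Of this, 0.064963 comes from 0.048122 + 0.016841 (the poor earnings report=true cases).
P(poor earnings report | price drop) = 0.064963 / 0.195852 ≈ 0.3317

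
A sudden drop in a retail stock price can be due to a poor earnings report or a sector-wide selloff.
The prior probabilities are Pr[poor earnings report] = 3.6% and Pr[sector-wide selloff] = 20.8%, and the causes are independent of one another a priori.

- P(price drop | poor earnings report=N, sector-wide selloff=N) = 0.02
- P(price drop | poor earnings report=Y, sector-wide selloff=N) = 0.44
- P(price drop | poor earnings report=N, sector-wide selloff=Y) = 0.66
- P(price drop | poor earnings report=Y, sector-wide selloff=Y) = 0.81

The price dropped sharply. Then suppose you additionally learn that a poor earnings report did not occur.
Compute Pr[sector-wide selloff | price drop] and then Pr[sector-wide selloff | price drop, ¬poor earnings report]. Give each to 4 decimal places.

Enumerate the 4 (poor earnings report, sector-wide selloff) configurations and weight by the priors:
  P(price drop) = 0.02*0.964*0.792 + 0.66*0.964*0.208 + 0.44*0.036*0.792 + 0.81*0.036*0.208
        = 0.015270 + 0.132338 + 0.012545 + 0.006065 = 0.166218
The terms with sector-wide selloff present sum to 0.138403, so
  P(sector-wide selloff | price drop) = 0.138403 / 0.166218 ≈ 0.8327

With the extra evidence:
For the numerator, keep only sector-wide selloff=true terms: 0.66·0.208 = 0.137280
The normalizing constant is 0.02·0.792 + 0.66·0.208 = 0.153120
Posterior = 0.137280 / 0.153120 ≈ 0.8966

Pr[sector-wide selloff | price drop] ≈ 0.8327; Pr[sector-wide selloff | price drop, ¬poor earnings report] ≈ 0.8966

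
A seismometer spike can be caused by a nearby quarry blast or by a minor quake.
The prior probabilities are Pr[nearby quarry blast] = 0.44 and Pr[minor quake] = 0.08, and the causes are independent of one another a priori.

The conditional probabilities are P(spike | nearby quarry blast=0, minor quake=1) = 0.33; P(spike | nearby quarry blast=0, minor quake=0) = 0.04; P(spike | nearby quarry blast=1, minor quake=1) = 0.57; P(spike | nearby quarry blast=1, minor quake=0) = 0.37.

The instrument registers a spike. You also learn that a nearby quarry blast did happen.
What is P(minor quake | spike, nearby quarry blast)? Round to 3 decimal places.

P(spike | nearby quarry blast) = 0.37·0.92 + 0.57·0.08 = 0.340400 + 0.045600 = 0.386000
The minor quake-present share is 0.57·0.08 = 0.045600.
So P(minor quake | spike, nearby quarry blast) = 0.045600/0.386000 ≈ 0.118.

P(minor quake | spike, nearby quarry blast) ≈ 0.118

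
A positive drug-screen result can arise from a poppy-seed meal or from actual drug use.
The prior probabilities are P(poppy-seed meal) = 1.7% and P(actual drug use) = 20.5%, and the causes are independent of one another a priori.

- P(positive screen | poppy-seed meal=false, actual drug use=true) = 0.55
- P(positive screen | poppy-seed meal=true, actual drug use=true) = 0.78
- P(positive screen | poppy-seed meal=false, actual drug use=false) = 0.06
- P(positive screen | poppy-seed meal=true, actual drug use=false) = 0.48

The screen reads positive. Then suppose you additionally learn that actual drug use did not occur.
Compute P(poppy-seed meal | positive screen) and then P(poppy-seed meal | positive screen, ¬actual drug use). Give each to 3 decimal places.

P(poppy-seed meal | positive screen) ≈ 0.055; P(poppy-seed meal | positive screen, ¬actual drug use) ≈ 0.122

Sum P(positive screen|·) weighted by the priors over the 4 (poppy-seed meal, actual drug use) configurations:
  P(positive screen) = 0.06*0.983*0.795 + 0.55*0.983*0.205 + 0.48*0.017*0.795 + 0.78*0.017*0.205
        = 0.046889 + 0.110833 + 0.006487 + 0.002718 = 0.166927
Configurations with poppy-seed meal contribute 0.009205, so
  P(poppy-seed meal | positive screen) = 0.009205 / 0.166927 ≈ 0.055

Now condition on the additional information:
P(positive screen | ¬actual drug use) = 0.06×0.983 + 0.48×0.017 = 0.058980 + 0.008160 = 0.067140
Of this, 0.008160 comes from 0.48×0.017 (the poppy-seed meal=true cases).
So P(poppy-seed meal | positive screen, ¬actual drug use) = 0.008160/0.067140 ≈ 0.122.
With actual drug use excluded, poppy-seed meal must carry more of the explanatory weight for the positive screen.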